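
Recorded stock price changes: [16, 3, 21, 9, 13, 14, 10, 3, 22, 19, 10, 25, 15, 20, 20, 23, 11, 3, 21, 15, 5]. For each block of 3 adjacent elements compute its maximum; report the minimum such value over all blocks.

14

16 3 21 → max 21
3 21 9 → max 21
21 9 13 → max 21
9 13 14 → max 14
13 14 10 → max 14
14 10 3 → max 14
10 3 22 → max 22
3 22 19 → max 22
22 19 10 → max 22
19 10 25 → max 25
10 25 15 → max 25
25 15 20 → max 25
15 20 20 → max 20
20 20 23 → max 23
20 23 11 → max 23
23 11 3 → max 23
11 3 21 → max 21
3 21 15 → max 21
21 15 5 → max 21
Minimum of these is 14.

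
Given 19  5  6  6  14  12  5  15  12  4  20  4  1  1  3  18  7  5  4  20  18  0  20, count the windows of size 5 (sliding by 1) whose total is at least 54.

6

(19, 5, 6, 6, 14) → sum 50
(5, 6, 6, 14, 12) → sum 43
(6, 6, 14, 12, 5) → sum 43
(6, 14, 12, 5, 15) → sum 52
(14, 12, 5, 15, 12) → sum 58  ≥ 54 ✓
(12, 5, 15, 12, 4) → sum 48
(5, 15, 12, 4, 20) → sum 56  ≥ 54 ✓
(15, 12, 4, 20, 4) → sum 55  ≥ 54 ✓
(12, 4, 20, 4, 1) → sum 41
(4, 20, 4, 1, 1) → sum 30
(20, 4, 1, 1, 3) → sum 29
(4, 1, 1, 3, 18) → sum 27
(1, 1, 3, 18, 7) → sum 30
(1, 3, 18, 7, 5) → sum 34
(3, 18, 7, 5, 4) → sum 37
(18, 7, 5, 4, 20) → sum 54  ≥ 54 ✓
(7, 5, 4, 20, 18) → sum 54  ≥ 54 ✓
(5, 4, 20, 18, 0) → sum 47
(4, 20, 18, 0, 20) → sum 62  ≥ 54 ✓
6 windows satisfy the condition.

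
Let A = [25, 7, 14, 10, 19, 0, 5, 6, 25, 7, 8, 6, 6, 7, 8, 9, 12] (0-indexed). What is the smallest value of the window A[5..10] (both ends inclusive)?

0

Elements at indices 5..10: 0, 5, 6, 25, 7, 8
min(0, 5, 6, 25, 7, 8) = 0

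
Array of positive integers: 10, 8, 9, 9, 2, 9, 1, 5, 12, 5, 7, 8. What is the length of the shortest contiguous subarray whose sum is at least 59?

9

Extend right; whenever the sum reaches 59, record the length and shrink from the left:
add 10: running sum 10 < 59
add 8: running sum 18 < 59
add 9: running sum 27 < 59
add 9: running sum 36 < 59
add 2: running sum 38 < 59
add 9: running sum 47 < 59
add 1: running sum 48 < 59
add 5: running sum 53 < 59
end 8: [10, 8, 9, 9, 2, 9, 1, 5, 12] sum 65, len 9
end 9: [8, 9, 9, 2, 9, 1, 5, 12, 5] sum 60, len 9
end 10: [9, 9, 2, 9, 1, 5, 12, 5, 7] sum 59, len 9
end 11: [9, 9, 2, 9, 1, 5, 12, 5, 7, 8] sum 67, len 10
Shortest qualifying length: 9.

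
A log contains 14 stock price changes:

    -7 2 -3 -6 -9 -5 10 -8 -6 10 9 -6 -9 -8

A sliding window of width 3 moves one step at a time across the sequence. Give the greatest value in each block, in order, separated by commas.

2, 2, -3, -5, 10, 10, 10, 10, 10, 10, 9, -6

-7 2 -3 → max 2
2 -3 -6 → max 2
-3 -6 -9 → max -3
-6 -9 -5 → max -5
-9 -5 10 → max 10
-5 10 -8 → max 10
10 -8 -6 → max 10
-8 -6 10 → max 10
-6 10 9 → max 10
10 9 -6 → max 10
9 -6 -9 → max 9
-6 -9 -8 → max -6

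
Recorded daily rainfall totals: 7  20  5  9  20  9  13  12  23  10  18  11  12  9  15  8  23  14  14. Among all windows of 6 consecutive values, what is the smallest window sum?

68

Window sums for each of the 14 positions:
[7, 20, 5, 9, 20, 9] → sum 70
[20, 5, 9, 20, 9, 13] → sum 76
[5, 9, 20, 9, 13, 12] → sum 68
[9, 20, 9, 13, 12, 23] → sum 86
[20, 9, 13, 12, 23, 10] → sum 87
[9, 13, 12, 23, 10, 18] → sum 85
[13, 12, 23, 10, 18, 11] → sum 87
[12, 23, 10, 18, 11, 12] → sum 86
[23, 10, 18, 11, 12, 9] → sum 83
[10, 18, 11, 12, 9, 15] → sum 75
[18, 11, 12, 9, 15, 8] → sum 73
[11, 12, 9, 15, 8, 23] → sum 78
[12, 9, 15, 8, 23, 14] → sum 81
[9, 15, 8, 23, 14, 14] → sum 83
Smallest of these is 68.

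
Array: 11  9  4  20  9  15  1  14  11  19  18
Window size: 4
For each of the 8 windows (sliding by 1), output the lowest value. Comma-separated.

4, 4, 4, 1, 1, 1, 1, 11

[11, 9, 4, 20] → min 4
[9, 4, 20, 9] → min 4
[4, 20, 9, 15] → min 4
[20, 9, 15, 1] → min 1
[9, 15, 1, 14] → min 1
[15, 1, 14, 11] → min 1
[1, 14, 11, 19] → min 1
[14, 11, 19, 18] → min 11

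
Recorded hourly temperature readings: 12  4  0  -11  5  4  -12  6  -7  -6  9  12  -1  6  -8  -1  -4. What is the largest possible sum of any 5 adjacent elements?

12 4 0 -11 5 → sum 10
4 0 -11 5 4 → sum 2
0 -11 5 4 -12 → sum -14
-11 5 4 -12 6 → sum -8
5 4 -12 6 -7 → sum -4
4 -12 6 -7 -6 → sum -15
-12 6 -7 -6 9 → sum -10
6 -7 -6 9 12 → sum 14
-7 -6 9 12 -1 → sum 7
-6 9 12 -1 6 → sum 20
9 12 -1 6 -8 → sum 18
12 -1 6 -8 -1 → sum 8
-1 6 -8 -1 -4 → sum -8
Largest of these is 20.

20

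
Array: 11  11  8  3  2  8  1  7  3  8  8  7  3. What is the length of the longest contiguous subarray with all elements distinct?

5

[11] len 1
[11] len 1
[11, 8] len 2
[11, 8, 3] len 3
[11, 8, 3, 2] len 4
[3, 2, 8] len 3
[3, 2, 8, 1] len 4
[3, 2, 8, 1, 7] len 5
[2, 8, 1, 7, 3] len 5
[1, 7, 3, 8] len 4
[8] len 1
[8, 7] len 2
[8, 7, 3] len 3
Longest all-distinct length: 5.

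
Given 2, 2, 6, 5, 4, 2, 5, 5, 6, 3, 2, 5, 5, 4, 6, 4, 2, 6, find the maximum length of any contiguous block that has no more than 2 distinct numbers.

3

[2] 1 distinct, len 1
[2, 2] 1 distinct, len 2
[2, 2, 6] 2 distinct, len 3
[6, 5] 2 distinct, len 2
[5, 4] 2 distinct, len 2
[4, 2] 2 distinct, len 2
[2, 5] 2 distinct, len 2
[2, 5, 5] 2 distinct, len 3
[5, 5, 6] 2 distinct, len 3
[6, 3] 2 distinct, len 2
[3, 2] 2 distinct, len 2
[2, 5] 2 distinct, len 2
[2, 5, 5] 2 distinct, len 3
[5, 5, 4] 2 distinct, len 3
[4, 6] 2 distinct, len 2
[4, 6, 4] 2 distinct, len 3
[4, 2] 2 distinct, len 2
[2, 6] 2 distinct, len 2
Longest length with ≤2 distinct: 3.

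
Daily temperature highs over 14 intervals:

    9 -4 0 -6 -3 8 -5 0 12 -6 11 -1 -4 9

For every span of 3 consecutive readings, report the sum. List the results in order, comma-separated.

9 -4 0 → sum 5
-4 0 -6 → sum -10
0 -6 -3 → sum -9
-6 -3 8 → sum -1
-3 8 -5 → sum 0
8 -5 0 → sum 3
-5 0 12 → sum 7
0 12 -6 → sum 6
12 -6 11 → sum 17
-6 11 -1 → sum 4
11 -1 -4 → sum 6
-1 -4 9 → sum 4

5, -10, -9, -1, 0, 3, 7, 6, 17, 4, 6, 4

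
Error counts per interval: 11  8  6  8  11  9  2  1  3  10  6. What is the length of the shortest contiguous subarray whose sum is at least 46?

add 11: running sum 11 < 46
add 8: running sum 19 < 46
add 6: running sum 25 < 46
add 8: running sum 33 < 46
add 11: running sum 44 < 46
add 9: shortest ending here [11, 8, 6, 8, 11, 9] sum 53, len 6
add 2: shortest ending here [11, 8, 6, 8, 11, 9, 2] sum 55, len 7
add 1: shortest ending here [11, 8, 6, 8, 11, 9, 2, 1] sum 56, len 8
add 3: shortest ending here [8, 6, 8, 11, 9, 2, 1, 3] sum 48, len 8
add 10: shortest ending here [6, 8, 11, 9, 2, 1, 3, 10] sum 50, len 8
add 6: shortest ending here [8, 11, 9, 2, 1, 3, 10, 6] sum 50, len 8
Shortest qualifying length: 6.

6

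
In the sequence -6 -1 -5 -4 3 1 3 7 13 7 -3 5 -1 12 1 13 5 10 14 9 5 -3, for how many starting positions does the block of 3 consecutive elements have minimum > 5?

-6 -1 -5 → min -6
-1 -5 -4 → min -5
-5 -4 3 → min -5
-4 3 1 → min -4
3 1 3 → min 1
1 3 7 → min 1
3 7 13 → min 3
7 13 7 → min 7  > 5 ✓
13 7 -3 → min -3
7 -3 5 → min -3
-3 5 -1 → min -3
5 -1 12 → min -1
-1 12 1 → min -1
12 1 13 → min 1
1 13 5 → min 1
13 5 10 → min 5
5 10 14 → min 5
10 14 9 → min 9  > 5 ✓
14 9 5 → min 5
9 5 -3 → min -3
2 windows satisfy the condition.

2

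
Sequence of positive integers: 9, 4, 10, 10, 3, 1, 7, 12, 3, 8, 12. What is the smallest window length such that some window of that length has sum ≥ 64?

9

Extend right; whenever the sum reaches 64, record the length and shrink from the left:
add 9: running sum 9 < 64
add 4: running sum 13 < 64
add 10: running sum 23 < 64
add 10: running sum 33 < 64
add 3: running sum 36 < 64
add 1: running sum 37 < 64
add 7: running sum 44 < 64
add 12: running sum 56 < 64
add 3: running sum 59 < 64
end 9: [9, 4, 10, 10, 3, 1, 7, 12, 3, 8] sum 67, len 10
end 10: [10, 10, 3, 1, 7, 12, 3, 8, 12] sum 66, len 9
Shortest qualifying length: 9.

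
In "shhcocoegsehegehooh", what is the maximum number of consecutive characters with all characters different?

[s] len 1
[s, h] len 2
[h] len 1
[h, c] len 2
[h, c, o] len 3
[o, c] len 2
[c, o] len 2
[c, o, e] len 3
[c, o, e, g] len 4
[c, o, e, g, s] len 5
[g, s, e] len 3
[g, s, e, h] len 4
[h, e] len 2
[h, e, g] len 3
[g, e] len 2
[g, e, h] len 3
[g, e, h, o] len 4
[o] len 1
[o, h] len 2
Longest all-distinct length: 5.

5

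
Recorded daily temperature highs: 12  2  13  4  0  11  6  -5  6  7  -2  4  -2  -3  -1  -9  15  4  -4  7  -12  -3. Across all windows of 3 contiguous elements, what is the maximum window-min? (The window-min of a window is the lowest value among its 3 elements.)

12 2 13 → min 2
2 13 4 → min 2
13 4 0 → min 0
4 0 11 → min 0
0 11 6 → min 0
11 6 -5 → min -5
6 -5 6 → min -5
-5 6 7 → min -5
6 7 -2 → min -2
7 -2 4 → min -2
-2 4 -2 → min -2
4 -2 -3 → min -3
-2 -3 -1 → min -3
-3 -1 -9 → min -9
-1 -9 15 → min -9
-9 15 4 → min -9
15 4 -4 → min -4
4 -4 7 → min -4
-4 7 -12 → min -12
7 -12 -3 → min -12
Maximum of these is 2.

2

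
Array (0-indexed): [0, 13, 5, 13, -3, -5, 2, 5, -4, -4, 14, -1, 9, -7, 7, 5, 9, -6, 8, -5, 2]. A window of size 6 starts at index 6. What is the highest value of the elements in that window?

14

Elements at indices 6..11: 2, 5, -4, -4, 14, -1
max(2, 5, -4, -4, 14, -1) = 14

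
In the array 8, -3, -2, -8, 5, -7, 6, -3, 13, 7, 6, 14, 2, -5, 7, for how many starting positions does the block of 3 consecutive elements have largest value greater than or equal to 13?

8 -3 -2 → max 8
-3 -2 -8 → max -2
-2 -8 5 → max 5
-8 5 -7 → max 5
5 -7 6 → max 6
-7 6 -3 → max 6
6 -3 13 → max 13  ≥ 13 ✓
-3 13 7 → max 13  ≥ 13 ✓
13 7 6 → max 13  ≥ 13 ✓
7 6 14 → max 14  ≥ 13 ✓
6 14 2 → max 14  ≥ 13 ✓
14 2 -5 → max 14  ≥ 13 ✓
2 -5 7 → max 7
6 windows satisfy the condition.

6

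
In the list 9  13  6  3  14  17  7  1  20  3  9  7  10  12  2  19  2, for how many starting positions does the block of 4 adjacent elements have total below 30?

1

(9, 13, 6, 3) → sum 31
(13, 6, 3, 14) → sum 36
(6, 3, 14, 17) → sum 40
(3, 14, 17, 7) → sum 41
(14, 17, 7, 1) → sum 39
(17, 7, 1, 20) → sum 45
(7, 1, 20, 3) → sum 31
(1, 20, 3, 9) → sum 33
(20, 3, 9, 7) → sum 39
(3, 9, 7, 10) → sum 29  < 30 ✓
(9, 7, 10, 12) → sum 38
(7, 10, 12, 2) → sum 31
(10, 12, 2, 19) → sum 43
(12, 2, 19, 2) → sum 35
1 window satisfy the condition.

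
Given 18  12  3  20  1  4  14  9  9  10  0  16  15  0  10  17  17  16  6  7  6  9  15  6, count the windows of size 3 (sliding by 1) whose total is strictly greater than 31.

[18, 12, 3] → sum 33  > 31 ✓
[12, 3, 20] → sum 35  > 31 ✓
[3, 20, 1] → sum 24
[20, 1, 4] → sum 25
[1, 4, 14] → sum 19
[4, 14, 9] → sum 27
[14, 9, 9] → sum 32  > 31 ✓
[9, 9, 10] → sum 28
[9, 10, 0] → sum 19
[10, 0, 16] → sum 26
[0, 16, 15] → sum 31
[16, 15, 0] → sum 31
[15, 0, 10] → sum 25
[0, 10, 17] → sum 27
[10, 17, 17] → sum 44  > 31 ✓
[17, 17, 16] → sum 50  > 31 ✓
[17, 16, 6] → sum 39  > 31 ✓
[16, 6, 7] → sum 29
[6, 7, 6] → sum 19
[7, 6, 9] → sum 22
[6, 9, 15] → sum 30
[9, 15, 6] → sum 30
6 windows satisfy the condition.

6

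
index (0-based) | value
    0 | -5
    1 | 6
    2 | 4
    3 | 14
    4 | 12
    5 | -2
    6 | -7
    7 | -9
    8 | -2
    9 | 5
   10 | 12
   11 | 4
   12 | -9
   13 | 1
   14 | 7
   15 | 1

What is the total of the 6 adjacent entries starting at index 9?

Elements at indices 9..14: 5, 12, 4, -9, 1, 7
sum(5, 12, 4, -9, 1, 7) = 20

20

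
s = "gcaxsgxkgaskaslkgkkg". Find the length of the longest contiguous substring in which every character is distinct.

add g: [g] len 1
add c: [g, c] len 2
add a: [g, c, a] len 3
add x: [g, c, a, x] len 4
add s: [g, c, a, x, s] len 5
add g (repeat g, move left end past it): [c, a, x, s, g] len 5
add x (repeat x, move left end past it): [s, g, x] len 3
add k: [s, g, x, k] len 4
add g (repeat g, move left end past it): [x, k, g] len 3
add a: [x, k, g, a] len 4
add s: [x, k, g, a, s] len 5
add k (repeat k, move left end past it): [g, a, s, k] len 4
add a (repeat a, move left end past it): [s, k, a] len 3
add s (repeat s, move left end past it): [k, a, s] len 3
add l: [k, a, s, l] len 4
add k (repeat k, move left end past it): [a, s, l, k] len 4
add g: [a, s, l, k, g] len 5
add k (repeat k, move left end past it): [g, k] len 2
add k (repeat k, move left end past it): [k] len 1
add g: [k, g] len 2
Longest all-distinct length: 5.

5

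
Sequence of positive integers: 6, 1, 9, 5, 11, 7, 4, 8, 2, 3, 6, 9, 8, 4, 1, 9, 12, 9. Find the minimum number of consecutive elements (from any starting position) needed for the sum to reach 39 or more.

6

Extend right; whenever the sum reaches 39, record the length and shrink from the left:
add 6: running sum 6 < 39
add 1: running sum 7 < 39
add 9: running sum 16 < 39
add 5: running sum 21 < 39
add 11: running sum 32 < 39
add 7: shortest ending here [6, 1, 9, 5, 11, 7] sum 39, len 6
add 4: shortest ending here [6, 1, 9, 5, 11, 7, 4] sum 43, len 7
add 8: shortest ending here [9, 5, 11, 7, 4, 8] sum 44, len 6
add 2: shortest ending here [9, 5, 11, 7, 4, 8, 2] sum 46, len 7
add 3: shortest ending here [5, 11, 7, 4, 8, 2, 3] sum 40, len 7
add 6: shortest ending here [11, 7, 4, 8, 2, 3, 6] sum 41, len 7
add 9: shortest ending here [7, 4, 8, 2, 3, 6, 9] sum 39, len 7
add 8: shortest ending here [4, 8, 2, 3, 6, 9, 8] sum 40, len 7
add 4: shortest ending here [8, 2, 3, 6, 9, 8, 4] sum 40, len 7
add 1: shortest ending here [8, 2, 3, 6, 9, 8, 4, 1] sum 41, len 8
add 9: shortest ending here [3, 6, 9, 8, 4, 1, 9] sum 40, len 7
add 12: shortest ending here [9, 8, 4, 1, 9, 12] sum 43, len 6
add 9: shortest ending here [8, 4, 1, 9, 12, 9] sum 43, len 6
Shortest qualifying length: 6.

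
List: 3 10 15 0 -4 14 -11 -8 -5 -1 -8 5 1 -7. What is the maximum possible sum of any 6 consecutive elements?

[3, 10, 15, 0, -4, 14] → sum 38
[10, 15, 0, -4, 14, -11] → sum 24
[15, 0, -4, 14, -11, -8] → sum 6
[0, -4, 14, -11, -8, -5] → sum -14
[-4, 14, -11, -8, -5, -1] → sum -15
[14, -11, -8, -5, -1, -8] → sum -19
[-11, -8, -5, -1, -8, 5] → sum -28
[-8, -5, -1, -8, 5, 1] → sum -16
[-5, -1, -8, 5, 1, -7] → sum -15
Maximum of these is 38.

38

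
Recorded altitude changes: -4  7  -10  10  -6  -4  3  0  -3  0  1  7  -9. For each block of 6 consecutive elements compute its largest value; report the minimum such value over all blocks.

3

Each size-6 window and its max:
(-4, 7, -10, 10, -6, -4) → max 10
(7, -10, 10, -6, -4, 3) → max 10
(-10, 10, -6, -4, 3, 0) → max 10
(10, -6, -4, 3, 0, -3) → max 10
(-6, -4, 3, 0, -3, 0) → max 3
(-4, 3, 0, -3, 0, 1) → max 3
(3, 0, -3, 0, 1, 7) → max 7
(0, -3, 0, 1, 7, -9) → max 7
Minimum of these is 3.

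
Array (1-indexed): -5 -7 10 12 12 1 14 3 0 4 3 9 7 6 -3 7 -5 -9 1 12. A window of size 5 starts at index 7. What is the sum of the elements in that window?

24

Elements at indices 7..11: 14, 3, 0, 4, 3
sum(14, 3, 0, 4, 3) = 24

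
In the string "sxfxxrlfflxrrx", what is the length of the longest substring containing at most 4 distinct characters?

13

[s] 1 distinct, len 1
[s, x] 2 distinct, len 2
[s, x, f] 3 distinct, len 3
[s, x, f, x] 3 distinct, len 4
[s, x, f, x, x] 3 distinct, len 5
[s, x, f, x, x, r] 4 distinct, len 6
[x, f, x, x, r, l] 4 distinct, len 6
[x, f, x, x, r, l, f] 4 distinct, len 7
[x, f, x, x, r, l, f, f] 4 distinct, len 8
[x, f, x, x, r, l, f, f, l] 4 distinct, len 9
[x, f, x, x, r, l, f, f, l, x] 4 distinct, len 10
[x, f, x, x, r, l, f, f, l, x, r] 4 distinct, len 11
[x, f, x, x, r, l, f, f, l, x, r, r] 4 distinct, len 12
[x, f, x, x, r, l, f, f, l, x, r, r, x] 4 distinct, len 13
Longest length with ≤4 distinct: 13.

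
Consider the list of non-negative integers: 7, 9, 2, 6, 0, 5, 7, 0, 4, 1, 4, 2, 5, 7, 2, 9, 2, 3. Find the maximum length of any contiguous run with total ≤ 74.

17

→ 7: sum 7, len 1
→ 9: sum 16, len 2
→ 2: sum 18, len 3
→ 6: sum 24, len 4
→ 0: sum 24, len 5
→ 5: sum 29, len 6
→ 7: sum 36, len 7
→ 0: sum 36, len 8
→ 4: sum 40, len 9
→ 1: sum 41, len 10
→ 4: sum 45, len 11
→ 2: sum 47, len 12
→ 5: sum 52, len 13
→ 7: sum 59, len 14
→ 2: sum 61, len 15
→ 9: sum 70, len 16
→ 2: sum 72, len 17
→ 3 (dropped 7): sum 68, len 17
Longest length seen: 17.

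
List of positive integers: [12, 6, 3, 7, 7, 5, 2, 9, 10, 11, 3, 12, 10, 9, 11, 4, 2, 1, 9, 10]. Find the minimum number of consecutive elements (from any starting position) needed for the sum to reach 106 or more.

add 12: running sum 12 < 106
add 6: running sum 18 < 106
add 3: running sum 21 < 106
add 7: running sum 28 < 106
add 7: running sum 35 < 106
add 5: running sum 40 < 106
add 2: running sum 42 < 106
add 9: running sum 51 < 106
add 10: running sum 61 < 106
add 11: running sum 72 < 106
add 3: running sum 75 < 106
add 12: running sum 87 < 106
add 10: running sum 97 < 106
add 9: shortest ending here [12, 6, 3, 7, 7, 5, 2, 9, 10, 11, 3, 12, 10, 9] sum 106, len 14
add 11: shortest ending here [12, 6, 3, 7, 7, 5, 2, 9, 10, 11, 3, 12, 10, 9, 11] sum 117, len 15
add 4: shortest ending here [6, 3, 7, 7, 5, 2, 9, 10, 11, 3, 12, 10, 9, 11, 4] sum 109, len 15
add 2: shortest ending here [6, 3, 7, 7, 5, 2, 9, 10, 11, 3, 12, 10, 9, 11, 4, 2] sum 111, len 16
add 1: shortest ending here [3, 7, 7, 5, 2, 9, 10, 11, 3, 12, 10, 9, 11, 4, 2, 1] sum 106, len 16
add 9: shortest ending here [7, 7, 5, 2, 9, 10, 11, 3, 12, 10, 9, 11, 4, 2, 1, 9] sum 112, len 16
add 10: shortest ending here [5, 2, 9, 10, 11, 3, 12, 10, 9, 11, 4, 2, 1, 9, 10] sum 108, len 15
Shortest qualifying length: 14.

14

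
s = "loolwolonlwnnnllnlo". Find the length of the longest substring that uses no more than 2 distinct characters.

add l: window [l] (1 distinct), len 1
add o: window [l, o] (2 distinct), len 2
add o: window [l, o, o] (2 distinct), len 3
add l: window [l, o, o, l] (2 distinct), len 4
add w: window [l, w] (2 distinct), len 2
add o: window [w, o] (2 distinct), len 2
add l: window [o, l] (2 distinct), len 2
add o: window [o, l, o] (2 distinct), len 3
add n: window [o, n] (2 distinct), len 2
add l: window [n, l] (2 distinct), len 2
add w: window [l, w] (2 distinct), len 2
add n: window [w, n] (2 distinct), len 2
add n: window [w, n, n] (2 distinct), len 3
add n: window [w, n, n, n] (2 distinct), len 4
add l: window [n, n, n, l] (2 distinct), len 4
add l: window [n, n, n, l, l] (2 distinct), len 5
add n: window [n, n, n, l, l, n] (2 distinct), len 6
add l: window [n, n, n, l, l, n, l] (2 distinct), len 7
add o: window [l, o] (2 distinct), len 2
Longest length with ≤2 distinct: 7.

7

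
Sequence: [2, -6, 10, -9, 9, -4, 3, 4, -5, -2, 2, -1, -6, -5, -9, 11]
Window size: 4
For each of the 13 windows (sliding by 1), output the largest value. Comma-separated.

10, 10, 10, 9, 9, 4, 4, 4, 2, 2, 2, -1, 11

(2, -6, 10, -9) → max 10
(-6, 10, -9, 9) → max 10
(10, -9, 9, -4) → max 10
(-9, 9, -4, 3) → max 9
(9, -4, 3, 4) → max 9
(-4, 3, 4, -5) → max 4
(3, 4, -5, -2) → max 4
(4, -5, -2, 2) → max 4
(-5, -2, 2, -1) → max 2
(-2, 2, -1, -6) → max 2
(2, -1, -6, -5) → max 2
(-1, -6, -5, -9) → max -1
(-6, -5, -9, 11) → max 11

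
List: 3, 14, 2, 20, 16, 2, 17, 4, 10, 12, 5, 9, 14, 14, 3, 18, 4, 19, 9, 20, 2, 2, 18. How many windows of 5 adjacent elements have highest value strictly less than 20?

(3, 14, 2, 20, 16) → max 20
(14, 2, 20, 16, 2) → max 20
(2, 20, 16, 2, 17) → max 20
(20, 16, 2, 17, 4) → max 20
(16, 2, 17, 4, 10) → max 17  < 20 ✓
(2, 17, 4, 10, 12) → max 17  < 20 ✓
(17, 4, 10, 12, 5) → max 17  < 20 ✓
(4, 10, 12, 5, 9) → max 12  < 20 ✓
(10, 12, 5, 9, 14) → max 14  < 20 ✓
(12, 5, 9, 14, 14) → max 14  < 20 ✓
(5, 9, 14, 14, 3) → max 14  < 20 ✓
(9, 14, 14, 3, 18) → max 18  < 20 ✓
(14, 14, 3, 18, 4) → max 18  < 20 ✓
(14, 3, 18, 4, 19) → max 19  < 20 ✓
(3, 18, 4, 19, 9) → max 19  < 20 ✓
(18, 4, 19, 9, 20) → max 20
(4, 19, 9, 20, 2) → max 20
(19, 9, 20, 2, 2) → max 20
(9, 20, 2, 2, 18) → max 20
11 windows satisfy the condition.

11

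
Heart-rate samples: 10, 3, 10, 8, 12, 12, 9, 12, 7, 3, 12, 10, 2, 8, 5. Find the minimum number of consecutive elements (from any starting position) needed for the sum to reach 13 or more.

2

add 10: running sum 10 < 13
end 1: [10, 3] sum 13, len 2
end 2: [3, 10] sum 13, len 2
end 3: [10, 8] sum 18, len 2
end 4: [8, 12] sum 20, len 2
end 5: [12, 12] sum 24, len 2
end 6: [12, 9] sum 21, len 2
end 7: [9, 12] sum 21, len 2
end 8: [12, 7] sum 19, len 2
end 9: [12, 7, 3] sum 22, len 3
end 10: [3, 12] sum 15, len 2
end 11: [12, 10] sum 22, len 2
end 12: [12, 10, 2] sum 24, len 3
end 13: [10, 2, 8] sum 20, len 3
end 14: [8, 5] sum 13, len 2
Shortest qualifying length: 2.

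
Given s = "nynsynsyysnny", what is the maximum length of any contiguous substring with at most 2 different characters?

4

[n] 1 distinct, len 1
[n, y] 2 distinct, len 2
[n, y, n] 2 distinct, len 3
[n, s] 2 distinct, len 2
[s, y] 2 distinct, len 2
[y, n] 2 distinct, len 2
[n, s] 2 distinct, len 2
[s, y] 2 distinct, len 2
[s, y, y] 2 distinct, len 3
[s, y, y, s] 2 distinct, len 4
[s, n] 2 distinct, len 2
[s, n, n] 2 distinct, len 3
[n, n, y] 2 distinct, len 3
Longest length with ≤2 distinct: 4.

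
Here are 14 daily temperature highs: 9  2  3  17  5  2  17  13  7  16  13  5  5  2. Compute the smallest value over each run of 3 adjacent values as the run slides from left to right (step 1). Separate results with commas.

Sliding a size-3 window across the 14 values:
9 2 3 → min 2
2 3 17 → min 2
3 17 5 → min 3
17 5 2 → min 2
5 2 17 → min 2
2 17 13 → min 2
17 13 7 → min 7
13 7 16 → min 7
7 16 13 → min 7
16 13 5 → min 5
13 5 5 → min 5
5 5 2 → min 2

2, 2, 3, 2, 2, 2, 7, 7, 7, 5, 5, 2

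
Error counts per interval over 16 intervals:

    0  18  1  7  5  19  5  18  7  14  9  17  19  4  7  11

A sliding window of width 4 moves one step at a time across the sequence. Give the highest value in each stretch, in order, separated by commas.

Sliding a size-4 window across the 16 values:
(0, 18, 1, 7) → max 18
(18, 1, 7, 5) → max 18
(1, 7, 5, 19) → max 19
(7, 5, 19, 5) → max 19
(5, 19, 5, 18) → max 19
(19, 5, 18, 7) → max 19
(5, 18, 7, 14) → max 18
(18, 7, 14, 9) → max 18
(7, 14, 9, 17) → max 17
(14, 9, 17, 19) → max 19
(9, 17, 19, 4) → max 19
(17, 19, 4, 7) → max 19
(19, 4, 7, 11) → max 19

18, 18, 19, 19, 19, 19, 18, 18, 17, 19, 19, 19, 19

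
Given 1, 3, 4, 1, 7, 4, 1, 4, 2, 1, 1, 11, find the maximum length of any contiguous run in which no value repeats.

4

[1] len 1
[1, 3] len 2
[1, 3, 4] len 3
[3, 4, 1] len 3
[3, 4, 1, 7] len 4
[1, 7, 4] len 3
[7, 4, 1] len 3
[1, 4] len 2
[1, 4, 2] len 3
[4, 2, 1] len 3
[1] len 1
[1, 11] len 2
Longest all-distinct length: 4.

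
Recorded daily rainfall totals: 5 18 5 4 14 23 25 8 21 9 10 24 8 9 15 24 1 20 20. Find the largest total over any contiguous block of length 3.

[5, 18, 5] → sum 28
[18, 5, 4] → sum 27
[5, 4, 14] → sum 23
[4, 14, 23] → sum 41
[14, 23, 25] → sum 62
[23, 25, 8] → sum 56
[25, 8, 21] → sum 54
[8, 21, 9] → sum 38
[21, 9, 10] → sum 40
[9, 10, 24] → sum 43
[10, 24, 8] → sum 42
[24, 8, 9] → sum 41
[8, 9, 15] → sum 32
[9, 15, 24] → sum 48
[15, 24, 1] → sum 40
[24, 1, 20] → sum 45
[1, 20, 20] → sum 41
Largest of these is 62.

62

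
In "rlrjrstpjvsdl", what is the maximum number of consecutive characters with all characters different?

add r: [r] len 1
add l: [r, l] len 2
add r (repeat r, move left end past it): [l, r] len 2
add j: [l, r, j] len 3
add r (repeat r, move left end past it): [j, r] len 2
add s: [j, r, s] len 3
add t: [j, r, s, t] len 4
add p: [j, r, s, t, p] len 5
add j (repeat j, move left end past it): [r, s, t, p, j] len 5
add v: [r, s, t, p, j, v] len 6
add s (repeat s, move left end past it): [t, p, j, v, s] len 5
add d: [t, p, j, v, s, d] len 6
add l: [t, p, j, v, s, d, l] len 7
Longest all-distinct length: 7.

7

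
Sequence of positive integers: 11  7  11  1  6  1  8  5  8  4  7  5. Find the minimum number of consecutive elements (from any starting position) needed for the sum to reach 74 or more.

Extend right; whenever the sum reaches 74, record the length and shrink from the left:
add 11: running sum 11 < 74
add 7: running sum 18 < 74
add 11: running sum 29 < 74
add 1: running sum 30 < 74
add 6: running sum 36 < 74
add 1: running sum 37 < 74
add 8: running sum 45 < 74
add 5: running sum 50 < 74
add 8: running sum 58 < 74
add 4: running sum 62 < 74
add 7: running sum 69 < 74
end 11: [11, 7, 11, 1, 6, 1, 8, 5, 8, 4, 7, 5] sum 74, len 12
Shortest qualifying length: 12.

12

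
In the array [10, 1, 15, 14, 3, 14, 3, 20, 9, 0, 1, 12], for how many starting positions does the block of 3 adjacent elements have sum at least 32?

3

10 1 15 → sum 26
1 15 14 → sum 30
15 14 3 → sum 32  ≥ 32 ✓
14 3 14 → sum 31
3 14 3 → sum 20
14 3 20 → sum 37  ≥ 32 ✓
3 20 9 → sum 32  ≥ 32 ✓
20 9 0 → sum 29
9 0 1 → sum 10
0 1 12 → sum 13
3 windows satisfy the condition.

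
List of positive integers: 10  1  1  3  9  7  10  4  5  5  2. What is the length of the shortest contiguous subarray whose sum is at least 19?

Extend right; whenever the sum reaches 19, record the length and shrink from the left:
add 10: running sum 10 < 19
add 1: running sum 11 < 19
add 1: running sum 12 < 19
add 3: running sum 15 < 19
end 4: [10, 1, 1, 3, 9] sum 24, len 5
end 5: [3, 9, 7] sum 19, len 3
end 6: [9, 7, 10] sum 26, len 3
end 7: [7, 10, 4] sum 21, len 3
end 8: [10, 4, 5] sum 19, len 3
end 9: [10, 4, 5, 5] sum 24, len 4
end 10: [10, 4, 5, 5, 2] sum 26, len 5
Shortest qualifying length: 3.

3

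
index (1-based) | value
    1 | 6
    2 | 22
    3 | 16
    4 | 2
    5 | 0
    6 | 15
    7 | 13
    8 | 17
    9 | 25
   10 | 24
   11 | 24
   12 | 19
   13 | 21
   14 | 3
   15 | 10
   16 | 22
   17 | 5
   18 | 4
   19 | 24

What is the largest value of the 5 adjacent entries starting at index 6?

Elements at indices 6..10: 15, 13, 17, 25, 24
max(15, 13, 17, 25, 24) = 25

25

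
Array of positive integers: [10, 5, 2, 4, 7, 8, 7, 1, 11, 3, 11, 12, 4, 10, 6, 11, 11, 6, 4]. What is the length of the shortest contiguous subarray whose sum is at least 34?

4

add 10: running sum 10 < 34
add 5: running sum 15 < 34
add 2: running sum 17 < 34
add 4: running sum 21 < 34
add 7: running sum 28 < 34
end 5: [10, 5, 2, 4, 7, 8] sum 36, len 6
end 6: [10, 5, 2, 4, 7, 8, 7] sum 43, len 7
end 7: [5, 2, 4, 7, 8, 7, 1] sum 34, len 7
end 8: [7, 8, 7, 1, 11] sum 34, len 5
end 9: [7, 8, 7, 1, 11, 3] sum 37, len 6
end 10: [8, 7, 1, 11, 3, 11] sum 41, len 6
end 11: [11, 3, 11, 12] sum 37, len 4
end 12: [11, 3, 11, 12, 4] sum 41, len 5
end 13: [11, 12, 4, 10] sum 37, len 4
end 14: [11, 12, 4, 10, 6] sum 43, len 5
end 15: [12, 4, 10, 6, 11] sum 43, len 5
end 16: [10, 6, 11, 11] sum 38, len 4
end 17: [6, 11, 11, 6] sum 34, len 4
end 18: [6, 11, 11, 6, 4] sum 38, len 5
Shortest qualifying length: 4.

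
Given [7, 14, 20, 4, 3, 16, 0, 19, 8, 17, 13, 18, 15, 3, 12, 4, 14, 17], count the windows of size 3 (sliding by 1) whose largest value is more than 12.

15

7 14 20 → max 20  > 12 ✓
14 20 4 → max 20  > 12 ✓
20 4 3 → max 20  > 12 ✓
4 3 16 → max 16  > 12 ✓
3 16 0 → max 16  > 12 ✓
16 0 19 → max 19  > 12 ✓
0 19 8 → max 19  > 12 ✓
19 8 17 → max 19  > 12 ✓
8 17 13 → max 17  > 12 ✓
17 13 18 → max 18  > 12 ✓
13 18 15 → max 18  > 12 ✓
18 15 3 → max 18  > 12 ✓
15 3 12 → max 15  > 12 ✓
3 12 4 → max 12
12 4 14 → max 14  > 12 ✓
4 14 17 → max 17  > 12 ✓
15 windows satisfy the condition.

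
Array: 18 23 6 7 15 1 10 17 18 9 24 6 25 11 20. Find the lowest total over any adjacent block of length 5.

39

Window sums for each of the 11 positions:
[18, 23, 6, 7, 15] → sum 69
[23, 6, 7, 15, 1] → sum 52
[6, 7, 15, 1, 10] → sum 39
[7, 15, 1, 10, 17] → sum 50
[15, 1, 10, 17, 18] → sum 61
[1, 10, 17, 18, 9] → sum 55
[10, 17, 18, 9, 24] → sum 78
[17, 18, 9, 24, 6] → sum 74
[18, 9, 24, 6, 25] → sum 82
[9, 24, 6, 25, 11] → sum 75
[24, 6, 25, 11, 20] → sum 86
Lowest of these is 39.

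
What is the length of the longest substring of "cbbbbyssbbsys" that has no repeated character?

3

[c] len 1
[c, b] len 2
[b] len 1
[b] len 1
[b] len 1
[b, y] len 2
[b, y, s] len 3
[s] len 1
[s, b] len 2
[b] len 1
[b, s] len 2
[b, s, y] len 3
[y, s] len 2
Longest all-distinct length: 3.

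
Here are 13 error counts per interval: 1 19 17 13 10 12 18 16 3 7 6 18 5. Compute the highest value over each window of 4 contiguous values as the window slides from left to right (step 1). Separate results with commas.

Sliding a size-4 window across the 13 values:
(1, 19, 17, 13) → max 19
(19, 17, 13, 10) → max 19
(17, 13, 10, 12) → max 17
(13, 10, 12, 18) → max 18
(10, 12, 18, 16) → max 18
(12, 18, 16, 3) → max 18
(18, 16, 3, 7) → max 18
(16, 3, 7, 6) → max 16
(3, 7, 6, 18) → max 18
(7, 6, 18, 5) → max 18

19, 19, 17, 18, 18, 18, 18, 16, 18, 18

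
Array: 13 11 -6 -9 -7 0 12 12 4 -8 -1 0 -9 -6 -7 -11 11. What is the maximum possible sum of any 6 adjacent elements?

19

Each size-6 window and its sum:
(13, 11, -6, -9, -7, 0) → sum 2
(11, -6, -9, -7, 0, 12) → sum 1
(-6, -9, -7, 0, 12, 12) → sum 2
(-9, -7, 0, 12, 12, 4) → sum 12
(-7, 0, 12, 12, 4, -8) → sum 13
(0, 12, 12, 4, -8, -1) → sum 19
(12, 12, 4, -8, -1, 0) → sum 19
(12, 4, -8, -1, 0, -9) → sum -2
(4, -8, -1, 0, -9, -6) → sum -20
(-8, -1, 0, -9, -6, -7) → sum -31
(-1, 0, -9, -6, -7, -11) → sum -34
(0, -9, -6, -7, -11, 11) → sum -22
Maximum of these is 19.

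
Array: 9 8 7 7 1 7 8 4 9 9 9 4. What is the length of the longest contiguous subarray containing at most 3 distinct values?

6

Extend right; when distinct count exceeds 3, shrink from the left:
[9] 1 distinct, len 1
[9, 8] 2 distinct, len 2
[9, 8, 7] 3 distinct, len 3
[9, 8, 7, 7] 3 distinct, len 4
[8, 7, 7, 1] 3 distinct, len 4
[8, 7, 7, 1, 7] 3 distinct, len 5
[8, 7, 7, 1, 7, 8] 3 distinct, len 6
[7, 8, 4] 3 distinct, len 3
[8, 4, 9] 3 distinct, len 3
[8, 4, 9, 9] 3 distinct, len 4
[8, 4, 9, 9, 9] 3 distinct, len 5
[8, 4, 9, 9, 9, 4] 3 distinct, len 6
Longest length with ≤3 distinct: 6.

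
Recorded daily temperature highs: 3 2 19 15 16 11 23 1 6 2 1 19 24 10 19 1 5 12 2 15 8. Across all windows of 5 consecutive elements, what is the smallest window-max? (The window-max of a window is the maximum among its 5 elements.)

(3, 2, 19, 15, 16) → max 19
(2, 19, 15, 16, 11) → max 19
(19, 15, 16, 11, 23) → max 23
(15, 16, 11, 23, 1) → max 23
(16, 11, 23, 1, 6) → max 23
(11, 23, 1, 6, 2) → max 23
(23, 1, 6, 2, 1) → max 23
(1, 6, 2, 1, 19) → max 19
(6, 2, 1, 19, 24) → max 24
(2, 1, 19, 24, 10) → max 24
(1, 19, 24, 10, 19) → max 24
(19, 24, 10, 19, 1) → max 24
(24, 10, 19, 1, 5) → max 24
(10, 19, 1, 5, 12) → max 19
(19, 1, 5, 12, 2) → max 19
(1, 5, 12, 2, 15) → max 15
(5, 12, 2, 15, 8) → max 15
Smallest of these is 15.

15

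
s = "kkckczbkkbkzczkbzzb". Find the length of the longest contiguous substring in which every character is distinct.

[k] len 1
[k] len 1
[k, c] len 2
[c, k] len 2
[k, c] len 2
[k, c, z] len 3
[k, c, z, b] len 4
[c, z, b, k] len 4
[k] len 1
[k, b] len 2
[b, k] len 2
[b, k, z] len 3
[b, k, z, c] len 4
[c, z] len 2
[c, z, k] len 3
[c, z, k, b] len 4
[k, b, z] len 3
[z] len 1
[z, b] len 2
Longest all-distinct length: 4.

4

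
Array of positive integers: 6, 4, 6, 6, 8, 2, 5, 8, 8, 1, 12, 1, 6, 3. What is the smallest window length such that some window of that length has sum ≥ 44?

7

add 6: running sum 6 < 44
add 4: running sum 10 < 44
add 6: running sum 16 < 44
add 6: running sum 22 < 44
add 8: running sum 30 < 44
add 2: running sum 32 < 44
add 5: running sum 37 < 44
end 7: [6, 4, 6, 6, 8, 2, 5, 8] sum 45, len 8
end 8: [4, 6, 6, 8, 2, 5, 8, 8] sum 47, len 8
end 9: [6, 6, 8, 2, 5, 8, 8, 1] sum 44, len 8
end 10: [8, 2, 5, 8, 8, 1, 12] sum 44, len 7
end 11: [8, 2, 5, 8, 8, 1, 12, 1] sum 45, len 8
end 12: [8, 2, 5, 8, 8, 1, 12, 1, 6] sum 51, len 9
end 13: [5, 8, 8, 1, 12, 1, 6, 3] sum 44, len 8
Shortest qualifying length: 7.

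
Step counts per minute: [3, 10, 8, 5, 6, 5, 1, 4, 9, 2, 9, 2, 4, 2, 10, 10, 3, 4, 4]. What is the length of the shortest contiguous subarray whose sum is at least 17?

2

Extend right; whenever the sum reaches 17, record the length and shrink from the left:
add 3: running sum 3 < 17
add 10: running sum 13 < 17
add 8: shortest ending here [10, 8] sum 18, len 2
add 5: shortest ending here [10, 8, 5] sum 23, len 3
add 6: shortest ending here [8, 5, 6] sum 19, len 3
add 5: shortest ending here [8, 5, 6, 5] sum 24, len 4
add 1: shortest ending here [5, 6, 5, 1] sum 17, len 4
add 4: shortest ending here [5, 6, 5, 1, 4] sum 21, len 5
add 9: shortest ending here [5, 1, 4, 9] sum 19, len 4
add 2: shortest ending here [5, 1, 4, 9, 2] sum 21, len 5
add 9: shortest ending here [9, 2, 9] sum 20, len 3
add 2: shortest ending here [9, 2, 9, 2] sum 22, len 4
add 4: shortest ending here [2, 9, 2, 4] sum 17, len 4
add 2: shortest ending here [9, 2, 4, 2] sum 17, len 4
add 10: shortest ending here [2, 4, 2, 10] sum 18, len 4
add 10: shortest ending here [10, 10] sum 20, len 2
add 3: shortest ending here [10, 10, 3] sum 23, len 3
add 4: shortest ending here [10, 3, 4] sum 17, len 3
add 4: shortest ending here [10, 3, 4, 4] sum 21, len 4
Shortest qualifying length: 2.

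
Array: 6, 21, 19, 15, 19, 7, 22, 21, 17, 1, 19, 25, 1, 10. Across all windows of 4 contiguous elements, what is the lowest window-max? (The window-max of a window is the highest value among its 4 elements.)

19

6 21 19 15 → max 21
21 19 15 19 → max 21
19 15 19 7 → max 19
15 19 7 22 → max 22
19 7 22 21 → max 22
7 22 21 17 → max 22
22 21 17 1 → max 22
21 17 1 19 → max 21
17 1 19 25 → max 25
1 19 25 1 → max 25
19 25 1 10 → max 25
Lowest of these is 19.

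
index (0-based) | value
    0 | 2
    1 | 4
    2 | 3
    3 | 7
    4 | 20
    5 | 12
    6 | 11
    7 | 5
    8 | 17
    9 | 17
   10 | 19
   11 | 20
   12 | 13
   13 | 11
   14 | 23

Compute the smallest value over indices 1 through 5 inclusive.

Elements at indices 1..5: 4, 3, 7, 20, 12
min(4, 3, 7, 20, 12) = 3

3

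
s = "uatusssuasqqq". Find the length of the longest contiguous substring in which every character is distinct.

[u] len 1
[u, a] len 2
[u, a, t] len 3
[a, t, u] len 3
[a, t, u, s] len 4
[s] len 1
[s] len 1
[s, u] len 2
[s, u, a] len 3
[u, a, s] len 3
[u, a, s, q] len 4
[q] len 1
[q] len 1
Longest all-distinct length: 4.

4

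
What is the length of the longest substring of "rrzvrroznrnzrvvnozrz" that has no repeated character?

5

[r] len 1
[r] len 1
[r, z] len 2
[r, z, v] len 3
[z, v, r] len 3
[r] len 1
[r, o] len 2
[r, o, z] len 3
[r, o, z, n] len 4
[o, z, n, r] len 4
[r, n] len 2
[r, n, z] len 3
[n, z, r] len 3
[n, z, r, v] len 4
[v] len 1
[v, n] len 2
[v, n, o] len 3
[v, n, o, z] len 4
[v, n, o, z, r] len 5
[r, z] len 2
Longest all-distinct length: 5.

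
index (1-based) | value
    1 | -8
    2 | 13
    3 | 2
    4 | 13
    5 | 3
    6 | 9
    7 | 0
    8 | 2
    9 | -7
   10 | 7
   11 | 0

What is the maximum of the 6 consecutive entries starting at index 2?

Elements at indices 2..7: 13, 2, 13, 3, 9, 0
max(13, 2, 13, 3, 9, 0) = 13

13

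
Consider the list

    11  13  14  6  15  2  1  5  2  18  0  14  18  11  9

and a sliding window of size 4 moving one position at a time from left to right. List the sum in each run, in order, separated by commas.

11 13 14 6 → sum 44
13 14 6 15 → sum 48
14 6 15 2 → sum 37
6 15 2 1 → sum 24
15 2 1 5 → sum 23
2 1 5 2 → sum 10
1 5 2 18 → sum 26
5 2 18 0 → sum 25
2 18 0 14 → sum 34
18 0 14 18 → sum 50
0 14 18 11 → sum 43
14 18 11 9 → sum 52

44, 48, 37, 24, 23, 10, 26, 25, 34, 50, 43, 52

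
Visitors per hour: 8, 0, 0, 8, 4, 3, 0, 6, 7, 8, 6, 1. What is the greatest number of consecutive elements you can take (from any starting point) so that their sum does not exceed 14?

add 8: [8] sum 8, len 1
add 0: [8, 0] sum 8, len 2
add 0: [8, 0, 0] sum 8, len 3
add 8: [0, 0, 8] sum 8, len 3
add 4: [0, 0, 8, 4] sum 12, len 4
add 3: [4, 3] sum 7, len 2
add 0: [4, 3, 0] sum 7, len 3
add 6: [4, 3, 0, 6] sum 13, len 4
add 7: [0, 6, 7] sum 13, len 3
add 8: [8] sum 8, len 1
add 6: [8, 6] sum 14, len 2
add 1: [6, 1] sum 7, len 2
Longest length seen: 4.

4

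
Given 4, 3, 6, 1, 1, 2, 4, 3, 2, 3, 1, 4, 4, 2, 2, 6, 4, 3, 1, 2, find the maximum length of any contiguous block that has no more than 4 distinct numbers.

12

add 4: window [4] (1 distinct), len 1
add 3: window [4, 3] (2 distinct), len 2
add 6: window [4, 3, 6] (3 distinct), len 3
add 1: window [4, 3, 6, 1] (4 distinct), len 4
add 1: window [4, 3, 6, 1, 1] (4 distinct), len 5
add 2: window [3, 6, 1, 1, 2] (4 distinct), len 5
add 4: window [6, 1, 1, 2, 4] (4 distinct), len 5
add 3: window [1, 1, 2, 4, 3] (4 distinct), len 5
add 2: window [1, 1, 2, 4, 3, 2] (4 distinct), len 6
add 3: window [1, 1, 2, 4, 3, 2, 3] (4 distinct), len 7
add 1: window [1, 1, 2, 4, 3, 2, 3, 1] (4 distinct), len 8
add 4: window [1, 1, 2, 4, 3, 2, 3, 1, 4] (4 distinct), len 9
add 4: window [1, 1, 2, 4, 3, 2, 3, 1, 4, 4] (4 distinct), len 10
add 2: window [1, 1, 2, 4, 3, 2, 3, 1, 4, 4, 2] (4 distinct), len 11
add 2: window [1, 1, 2, 4, 3, 2, 3, 1, 4, 4, 2, 2] (4 distinct), len 12
add 6: window [1, 4, 4, 2, 2, 6] (4 distinct), len 6
add 4: window [1, 4, 4, 2, 2, 6, 4] (4 distinct), len 7
add 3: window [4, 4, 2, 2, 6, 4, 3] (4 distinct), len 7
add 1: window [6, 4, 3, 1] (4 distinct), len 4
add 2: window [4, 3, 1, 2] (4 distinct), len 4
Longest length with ≤4 distinct: 12.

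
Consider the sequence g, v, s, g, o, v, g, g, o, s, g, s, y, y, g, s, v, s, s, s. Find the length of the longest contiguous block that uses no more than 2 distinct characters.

5

[g] 1 distinct, len 1
[g, v] 2 distinct, len 2
[v, s] 2 distinct, len 2
[s, g] 2 distinct, len 2
[g, o] 2 distinct, len 2
[o, v] 2 distinct, len 2
[v, g] 2 distinct, len 2
[v, g, g] 2 distinct, len 3
[g, g, o] 2 distinct, len 3
[o, s] 2 distinct, len 2
[s, g] 2 distinct, len 2
[s, g, s] 2 distinct, len 3
[s, y] 2 distinct, len 2
[s, y, y] 2 distinct, len 3
[y, y, g] 2 distinct, len 3
[g, s] 2 distinct, len 2
[s, v] 2 distinct, len 2
[s, v, s] 2 distinct, len 3
[s, v, s, s] 2 distinct, len 4
[s, v, s, s, s] 2 distinct, len 5
Longest length with ≤2 distinct: 5.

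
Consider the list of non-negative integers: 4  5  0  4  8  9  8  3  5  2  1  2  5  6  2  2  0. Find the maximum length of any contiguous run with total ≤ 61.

15

add 4: [4] sum 4, len 1
add 5: [4, 5] sum 9, len 2
add 0: [4, 5, 0] sum 9, len 3
add 4: [4, 5, 0, 4] sum 13, len 4
add 8: [4, 5, 0, 4, 8] sum 21, len 5
add 9: [4, 5, 0, 4, 8, 9] sum 30, len 6
add 8: [4, 5, 0, 4, 8, 9, 8] sum 38, len 7
add 3: [4, 5, 0, 4, 8, 9, 8, 3] sum 41, len 8
add 5: [4, 5, 0, 4, 8, 9, 8, 3, 5] sum 46, len 9
add 2: [4, 5, 0, 4, 8, 9, 8, 3, 5, 2] sum 48, len 10
add 1: [4, 5, 0, 4, 8, 9, 8, 3, 5, 2, 1] sum 49, len 11
add 2: [4, 5, 0, 4, 8, 9, 8, 3, 5, 2, 1, 2] sum 51, len 12
add 5: [4, 5, 0, 4, 8, 9, 8, 3, 5, 2, 1, 2, 5] sum 56, len 13
add 6: [5, 0, 4, 8, 9, 8, 3, 5, 2, 1, 2, 5, 6] sum 58, len 13
add 2: [5, 0, 4, 8, 9, 8, 3, 5, 2, 1, 2, 5, 6, 2] sum 60, len 14
add 2: [0, 4, 8, 9, 8, 3, 5, 2, 1, 2, 5, 6, 2, 2] sum 57, len 14
add 0: [0, 4, 8, 9, 8, 3, 5, 2, 1, 2, 5, 6, 2, 2, 0] sum 57, len 15
Longest length seen: 15.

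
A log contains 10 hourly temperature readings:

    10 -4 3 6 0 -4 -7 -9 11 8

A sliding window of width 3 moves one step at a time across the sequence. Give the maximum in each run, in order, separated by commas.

10, 6, 6, 6, 0, -4, 11, 11

Sliding a size-3 window across the 10 values:
(10, -4, 3) → max 10
(-4, 3, 6) → max 6
(3, 6, 0) → max 6
(6, 0, -4) → max 6
(0, -4, -7) → max 0
(-4, -7, -9) → max -4
(-7, -9, 11) → max 11
(-9, 11, 8) → max 11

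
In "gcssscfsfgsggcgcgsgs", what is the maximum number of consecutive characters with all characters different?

3

[g] len 1
[g, c] len 2
[g, c, s] len 3
[s] len 1
[s] len 1
[s, c] len 2
[s, c, f] len 3
[c, f, s] len 3
[s, f] len 2
[s, f, g] len 3
[f, g, s] len 3
[s, g] len 2
[g] len 1
[g, c] len 2
[c, g] len 2
[g, c] len 2
[c, g] len 2
[c, g, s] len 3
[s, g] len 2
[g, s] len 2
Longest all-distinct length: 3.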